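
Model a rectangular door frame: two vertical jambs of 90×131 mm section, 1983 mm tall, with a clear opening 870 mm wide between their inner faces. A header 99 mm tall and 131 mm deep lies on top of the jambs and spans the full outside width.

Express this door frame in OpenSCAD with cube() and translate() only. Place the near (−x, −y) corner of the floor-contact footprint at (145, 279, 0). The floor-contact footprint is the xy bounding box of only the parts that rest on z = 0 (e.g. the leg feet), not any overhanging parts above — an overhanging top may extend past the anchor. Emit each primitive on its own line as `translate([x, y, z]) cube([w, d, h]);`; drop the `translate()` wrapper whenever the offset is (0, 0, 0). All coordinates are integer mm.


translate([145, 279, 0]) cube([90, 131, 1983]);
translate([1105, 279, 0]) cube([90, 131, 1983]);
translate([145, 279, 1983]) cube([1050, 131, 99]);


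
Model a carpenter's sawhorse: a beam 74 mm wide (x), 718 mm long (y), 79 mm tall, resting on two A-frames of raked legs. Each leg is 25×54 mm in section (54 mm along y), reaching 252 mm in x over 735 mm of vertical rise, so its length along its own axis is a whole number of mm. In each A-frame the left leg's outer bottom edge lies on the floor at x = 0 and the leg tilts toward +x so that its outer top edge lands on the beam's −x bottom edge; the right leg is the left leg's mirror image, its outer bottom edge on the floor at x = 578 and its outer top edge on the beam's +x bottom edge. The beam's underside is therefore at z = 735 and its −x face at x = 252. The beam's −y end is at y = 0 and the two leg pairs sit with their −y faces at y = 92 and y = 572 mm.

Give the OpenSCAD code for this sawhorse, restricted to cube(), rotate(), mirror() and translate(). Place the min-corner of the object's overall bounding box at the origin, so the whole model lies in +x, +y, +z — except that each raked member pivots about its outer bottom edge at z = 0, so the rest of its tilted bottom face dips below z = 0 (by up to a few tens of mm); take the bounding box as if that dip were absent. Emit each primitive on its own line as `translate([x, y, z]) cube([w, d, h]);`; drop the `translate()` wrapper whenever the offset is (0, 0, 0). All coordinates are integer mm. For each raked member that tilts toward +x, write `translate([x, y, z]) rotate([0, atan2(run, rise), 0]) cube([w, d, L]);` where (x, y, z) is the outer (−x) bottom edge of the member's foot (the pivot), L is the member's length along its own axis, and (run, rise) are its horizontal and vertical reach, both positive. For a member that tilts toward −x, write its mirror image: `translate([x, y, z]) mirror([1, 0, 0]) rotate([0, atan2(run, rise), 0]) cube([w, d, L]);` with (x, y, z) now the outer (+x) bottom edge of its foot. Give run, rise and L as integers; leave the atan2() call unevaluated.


// leg length = √(252² + 735²) = 777
// right-leg outer foot x = 2·252 + 74 = 578
// beam min-corner = (252, 0, 735)
translate([252, 0, 735]) cube([74, 718, 79]);
translate([0, 92, 0]) rotate([0, atan2(252, 735), 0]) cube([25, 54, 777]);
translate([578, 92, 0]) mirror([1, 0, 0]) rotate([0, atan2(252, 735), 0]) cube([25, 54, 777]);
translate([0, 572, 0]) rotate([0, atan2(252, 735), 0]) cube([25, 54, 777]);
translate([578, 572, 0]) mirror([1, 0, 0]) rotate([0, atan2(252, 735), 0]) cube([25, 54, 777]);


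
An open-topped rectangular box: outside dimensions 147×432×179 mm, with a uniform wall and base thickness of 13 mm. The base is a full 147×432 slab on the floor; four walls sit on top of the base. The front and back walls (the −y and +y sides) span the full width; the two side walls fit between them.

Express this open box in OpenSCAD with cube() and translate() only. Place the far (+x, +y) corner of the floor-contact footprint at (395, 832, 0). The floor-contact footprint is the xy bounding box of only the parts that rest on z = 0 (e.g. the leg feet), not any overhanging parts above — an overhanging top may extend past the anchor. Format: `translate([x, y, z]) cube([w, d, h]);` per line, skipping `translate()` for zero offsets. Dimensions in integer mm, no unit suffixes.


translate([248, 400, 0]) cube([147, 432, 13]);
translate([248, 400, 13]) cube([147, 13, 166]);
translate([248, 819, 13]) cube([147, 13, 166]);
translate([248, 413, 13]) cube([13, 406, 166]);
translate([382, 413, 13]) cube([13, 406, 166]);


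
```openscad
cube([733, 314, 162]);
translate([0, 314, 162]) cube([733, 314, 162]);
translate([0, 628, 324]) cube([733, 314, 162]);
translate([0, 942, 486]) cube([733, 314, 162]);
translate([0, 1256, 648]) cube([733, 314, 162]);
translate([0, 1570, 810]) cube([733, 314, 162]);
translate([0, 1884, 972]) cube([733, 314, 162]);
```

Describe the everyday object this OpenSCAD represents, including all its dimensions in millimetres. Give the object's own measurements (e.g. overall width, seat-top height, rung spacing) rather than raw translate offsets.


A straight staircase of 7 solid steps. Each step is 733 mm wide (x), 314 mm deep (y, the going) and 162 mm tall (the rise). The first step rests on the floor; each subsequent step sits one going further in +y and one rise higher in +z, directly behind and above the previous step with no overlap.


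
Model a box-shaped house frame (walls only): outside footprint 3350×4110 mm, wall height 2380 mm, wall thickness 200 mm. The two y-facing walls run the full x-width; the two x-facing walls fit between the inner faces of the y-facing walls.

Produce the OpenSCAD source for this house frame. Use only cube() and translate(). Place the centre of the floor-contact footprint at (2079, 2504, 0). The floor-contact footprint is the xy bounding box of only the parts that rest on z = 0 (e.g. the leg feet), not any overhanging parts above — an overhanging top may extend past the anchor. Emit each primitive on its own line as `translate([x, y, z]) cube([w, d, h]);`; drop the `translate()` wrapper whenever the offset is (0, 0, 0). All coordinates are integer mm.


translate([404, 449, 0]) cube([3350, 200, 2380]);
translate([404, 4359, 0]) cube([3350, 200, 2380]);
translate([404, 649, 0]) cube([200, 3710, 2380]);
translate([3554, 649, 0]) cube([200, 3710, 2380]);


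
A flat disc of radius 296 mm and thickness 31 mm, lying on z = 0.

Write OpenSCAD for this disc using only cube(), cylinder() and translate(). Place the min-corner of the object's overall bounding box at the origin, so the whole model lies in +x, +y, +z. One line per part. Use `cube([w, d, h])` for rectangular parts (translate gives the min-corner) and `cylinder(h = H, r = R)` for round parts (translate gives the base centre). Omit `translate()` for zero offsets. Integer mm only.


translate([296, 296, 0]) cylinder(h = 31, r = 296);


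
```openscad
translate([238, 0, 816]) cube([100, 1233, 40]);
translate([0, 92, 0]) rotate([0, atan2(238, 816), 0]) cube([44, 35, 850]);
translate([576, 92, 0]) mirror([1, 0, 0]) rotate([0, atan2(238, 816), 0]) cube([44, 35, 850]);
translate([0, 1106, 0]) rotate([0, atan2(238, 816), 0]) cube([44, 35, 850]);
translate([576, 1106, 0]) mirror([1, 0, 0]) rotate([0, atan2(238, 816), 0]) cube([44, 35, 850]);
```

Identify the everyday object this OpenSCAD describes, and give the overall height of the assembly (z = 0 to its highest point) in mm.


A sawhorse. The overall height is 856 mm.

A beam across two mirrored pairs of raked legs — a sawhorse. The beam's underside is at z = 816 (matching the legs' vertical rise in atan2(238, 816)) and the beam is 40 mm tall, so its top is at 816 + 40 = 856 mm. The raked legs top out at the beam's underside, so that is the highest point.


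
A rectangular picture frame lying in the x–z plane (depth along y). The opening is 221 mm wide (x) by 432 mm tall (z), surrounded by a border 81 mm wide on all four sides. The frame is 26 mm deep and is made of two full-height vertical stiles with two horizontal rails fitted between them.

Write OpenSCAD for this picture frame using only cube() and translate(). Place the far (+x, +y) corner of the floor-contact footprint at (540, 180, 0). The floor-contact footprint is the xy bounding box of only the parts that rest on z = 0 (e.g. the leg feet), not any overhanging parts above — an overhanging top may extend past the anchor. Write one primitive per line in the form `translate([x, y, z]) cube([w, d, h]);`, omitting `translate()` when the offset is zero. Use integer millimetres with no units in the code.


translate([157, 154, 0]) cube([81, 26, 594]);
translate([459, 154, 0]) cube([81, 26, 594]);
translate([238, 154, 0]) cube([221, 26, 81]);
translate([238, 154, 513]) cube([221, 26, 81]);


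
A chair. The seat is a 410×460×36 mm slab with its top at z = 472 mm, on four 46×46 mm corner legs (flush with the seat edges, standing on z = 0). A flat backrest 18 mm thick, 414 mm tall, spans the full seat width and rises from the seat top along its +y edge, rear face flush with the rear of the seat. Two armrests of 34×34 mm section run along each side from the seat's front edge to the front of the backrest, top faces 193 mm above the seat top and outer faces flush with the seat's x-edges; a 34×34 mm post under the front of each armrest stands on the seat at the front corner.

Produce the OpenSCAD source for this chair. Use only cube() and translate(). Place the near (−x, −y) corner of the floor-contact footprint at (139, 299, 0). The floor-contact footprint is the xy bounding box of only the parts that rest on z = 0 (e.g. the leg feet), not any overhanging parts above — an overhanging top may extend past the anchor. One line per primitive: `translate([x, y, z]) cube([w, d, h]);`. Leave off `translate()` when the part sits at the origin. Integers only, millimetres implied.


// leg_h = 472 - 36 = 436
// arm post h = 193 - 34 = 159
translate([139, 299, 436]) cube([410, 460, 36]);
translate([139, 299, 0]) cube([46, 46, 436]);
translate([503, 299, 0]) cube([46, 46, 436]);
translate([139, 713, 0]) cube([46, 46, 436]);
translate([503, 713, 0]) cube([46, 46, 436]);
translate([139, 741, 472]) cube([410, 18, 414]);
translate([139, 299, 631]) cube([34, 442, 34]);
translate([515, 299, 631]) cube([34, 442, 34]);
translate([139, 299, 472]) cube([34, 34, 159]);
translate([515, 299, 472]) cube([34, 34, 159]);


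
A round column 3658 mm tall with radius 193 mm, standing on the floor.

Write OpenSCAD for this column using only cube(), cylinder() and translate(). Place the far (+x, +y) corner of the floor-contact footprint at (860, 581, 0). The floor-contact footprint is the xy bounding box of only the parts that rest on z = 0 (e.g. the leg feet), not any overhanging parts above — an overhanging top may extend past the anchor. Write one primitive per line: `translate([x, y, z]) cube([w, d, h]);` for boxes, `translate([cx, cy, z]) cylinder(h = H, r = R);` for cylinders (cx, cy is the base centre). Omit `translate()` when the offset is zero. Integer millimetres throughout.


translate([667, 388, 0]) cylinder(h = 3658, r = 193);


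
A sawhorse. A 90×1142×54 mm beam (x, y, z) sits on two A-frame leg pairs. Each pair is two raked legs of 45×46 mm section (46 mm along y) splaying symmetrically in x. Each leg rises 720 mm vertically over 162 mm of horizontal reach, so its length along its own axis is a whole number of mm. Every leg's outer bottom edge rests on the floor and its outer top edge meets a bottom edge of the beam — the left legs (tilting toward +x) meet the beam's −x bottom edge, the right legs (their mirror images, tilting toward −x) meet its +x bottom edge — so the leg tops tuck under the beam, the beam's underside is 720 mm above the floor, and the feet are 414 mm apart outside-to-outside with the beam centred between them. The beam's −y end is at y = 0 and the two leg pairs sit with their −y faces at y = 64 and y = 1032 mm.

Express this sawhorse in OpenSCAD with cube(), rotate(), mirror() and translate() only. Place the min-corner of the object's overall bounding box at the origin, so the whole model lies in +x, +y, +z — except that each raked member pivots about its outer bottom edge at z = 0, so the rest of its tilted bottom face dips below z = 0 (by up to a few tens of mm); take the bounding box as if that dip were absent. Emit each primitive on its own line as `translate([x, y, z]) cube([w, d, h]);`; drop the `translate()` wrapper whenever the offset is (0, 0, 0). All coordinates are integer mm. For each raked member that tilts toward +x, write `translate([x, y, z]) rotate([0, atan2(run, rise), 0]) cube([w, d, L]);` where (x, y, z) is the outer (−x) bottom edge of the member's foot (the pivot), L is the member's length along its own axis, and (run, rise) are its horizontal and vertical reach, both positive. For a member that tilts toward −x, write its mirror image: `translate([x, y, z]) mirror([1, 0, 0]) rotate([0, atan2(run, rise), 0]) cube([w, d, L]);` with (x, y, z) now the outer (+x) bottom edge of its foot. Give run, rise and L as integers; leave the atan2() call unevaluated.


// leg length = √(162² + 720²) = 738
// right-leg outer foot x = 2·162 + 90 = 414
// beam min-corner = (162, 0, 720)
translate([162, 0, 720]) cube([90, 1142, 54]);
translate([0, 64, 0]) rotate([0, atan2(162, 720), 0]) cube([45, 46, 738]);
translate([414, 64, 0]) mirror([1, 0, 0]) rotate([0, atan2(162, 720), 0]) cube([45, 46, 738]);
translate([0, 1032, 0]) rotate([0, atan2(162, 720), 0]) cube([45, 46, 738]);
translate([414, 1032, 0]) mirror([1, 0, 0]) rotate([0, atan2(162, 720), 0]) cube([45, 46, 738]);


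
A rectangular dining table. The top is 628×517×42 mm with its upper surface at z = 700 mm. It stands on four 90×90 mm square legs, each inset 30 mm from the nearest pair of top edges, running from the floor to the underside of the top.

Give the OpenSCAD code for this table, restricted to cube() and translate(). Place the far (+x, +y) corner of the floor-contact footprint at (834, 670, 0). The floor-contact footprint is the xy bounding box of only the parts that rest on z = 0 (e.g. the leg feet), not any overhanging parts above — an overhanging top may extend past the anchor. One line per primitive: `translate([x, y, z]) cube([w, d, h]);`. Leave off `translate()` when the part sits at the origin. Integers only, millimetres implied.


translate([236, 183, 658]) cube([628, 517, 42]);
translate([266, 213, 0]) cube([90, 90, 658]);
translate([744, 213, 0]) cube([90, 90, 658]);
translate([266, 580, 0]) cube([90, 90, 658]);
translate([744, 580, 0]) cube([90, 90, 658]);


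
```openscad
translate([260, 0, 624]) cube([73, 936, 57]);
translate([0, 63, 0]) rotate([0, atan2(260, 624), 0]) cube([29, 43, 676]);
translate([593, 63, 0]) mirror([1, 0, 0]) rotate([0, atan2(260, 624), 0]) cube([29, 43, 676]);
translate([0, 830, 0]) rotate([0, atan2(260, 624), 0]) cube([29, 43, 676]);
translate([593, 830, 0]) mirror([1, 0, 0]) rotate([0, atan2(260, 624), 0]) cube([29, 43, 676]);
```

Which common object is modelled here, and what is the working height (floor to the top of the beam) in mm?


A sawhorse. The overall height is 681 mm.

A beam across two mirrored pairs of raked legs — a sawhorse. The beam's underside is at z = 624 (matching the legs' vertical rise in atan2(260, 624)) and the beam is 57 mm tall, so its top is at 624 + 57 = 681 mm. The raked legs top out at the beam's underside, so that is the highest point.


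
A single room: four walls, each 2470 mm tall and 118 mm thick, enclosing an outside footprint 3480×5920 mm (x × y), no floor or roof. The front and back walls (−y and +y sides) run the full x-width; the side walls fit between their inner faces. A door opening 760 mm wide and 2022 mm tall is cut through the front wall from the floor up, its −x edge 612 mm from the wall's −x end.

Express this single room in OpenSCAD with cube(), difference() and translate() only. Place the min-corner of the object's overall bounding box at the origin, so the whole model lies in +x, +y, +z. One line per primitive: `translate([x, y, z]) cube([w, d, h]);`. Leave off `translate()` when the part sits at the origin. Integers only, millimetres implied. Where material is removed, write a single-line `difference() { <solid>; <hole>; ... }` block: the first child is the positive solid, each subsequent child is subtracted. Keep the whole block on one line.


difference() { cube([3480, 118, 2470]); translate([612, 0, 0]) cube([760, 118, 2022]); }
translate([0, 5802, 0]) cube([3480, 118, 2470]);
translate([0, 118, 0]) cube([118, 5684, 2470]);
translate([3362, 118, 0]) cube([118, 5684, 2470]);


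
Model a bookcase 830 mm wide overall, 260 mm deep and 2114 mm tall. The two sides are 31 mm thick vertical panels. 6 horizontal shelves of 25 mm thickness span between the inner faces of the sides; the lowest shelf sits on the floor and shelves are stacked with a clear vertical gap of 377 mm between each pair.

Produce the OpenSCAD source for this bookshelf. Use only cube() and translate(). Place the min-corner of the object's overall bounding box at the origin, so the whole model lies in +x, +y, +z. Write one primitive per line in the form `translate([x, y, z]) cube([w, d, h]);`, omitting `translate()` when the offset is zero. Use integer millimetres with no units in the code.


cube([31, 260, 2114]);
translate([799, 0, 0]) cube([31, 260, 2114]);
translate([31, 0, 0]) cube([768, 260, 25]);
translate([31, 0, 402]) cube([768, 260, 25]);
translate([31, 0, 804]) cube([768, 260, 25]);
translate([31, 0, 1206]) cube([768, 260, 25]);
translate([31, 0, 1608]) cube([768, 260, 25]);
translate([31, 0, 2010]) cube([768, 260, 25]);


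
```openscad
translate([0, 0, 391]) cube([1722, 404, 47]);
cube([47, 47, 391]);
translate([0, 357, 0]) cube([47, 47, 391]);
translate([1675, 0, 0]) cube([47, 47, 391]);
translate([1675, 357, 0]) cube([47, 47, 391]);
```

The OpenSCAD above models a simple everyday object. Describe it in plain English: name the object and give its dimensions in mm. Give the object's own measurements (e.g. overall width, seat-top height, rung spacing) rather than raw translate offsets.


A bench: a 1722×404 mm seat slab, 47 mm thick, top at z = 438 mm, on four 47×47 mm square legs flush with the seat corners and standing on z = 0.


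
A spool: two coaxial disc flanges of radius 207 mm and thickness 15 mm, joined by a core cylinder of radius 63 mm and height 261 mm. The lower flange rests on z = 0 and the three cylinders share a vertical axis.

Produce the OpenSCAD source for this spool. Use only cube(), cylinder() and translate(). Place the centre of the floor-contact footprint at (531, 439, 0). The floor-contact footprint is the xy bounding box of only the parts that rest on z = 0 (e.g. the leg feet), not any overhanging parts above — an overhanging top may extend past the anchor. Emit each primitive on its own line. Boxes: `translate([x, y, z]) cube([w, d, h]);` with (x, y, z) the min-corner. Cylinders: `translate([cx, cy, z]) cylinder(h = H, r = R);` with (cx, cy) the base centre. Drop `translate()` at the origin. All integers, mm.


translate([531, 439, 0]) cylinder(h = 15, r = 207);
translate([531, 439, 15]) cylinder(h = 261, r = 63);
translate([531, 439, 276]) cylinder(h = 15, r = 207);


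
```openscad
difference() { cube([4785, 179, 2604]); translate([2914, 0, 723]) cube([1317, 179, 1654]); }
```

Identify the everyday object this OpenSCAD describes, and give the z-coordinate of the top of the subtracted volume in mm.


A wall with a window opening. The window head height is 2377 mm.

A wall with a rectangular opening subtracted — a window. Sill at z = 723, opening 1654 mm tall, so the head is at 723 + 1654 = 2377 mm.


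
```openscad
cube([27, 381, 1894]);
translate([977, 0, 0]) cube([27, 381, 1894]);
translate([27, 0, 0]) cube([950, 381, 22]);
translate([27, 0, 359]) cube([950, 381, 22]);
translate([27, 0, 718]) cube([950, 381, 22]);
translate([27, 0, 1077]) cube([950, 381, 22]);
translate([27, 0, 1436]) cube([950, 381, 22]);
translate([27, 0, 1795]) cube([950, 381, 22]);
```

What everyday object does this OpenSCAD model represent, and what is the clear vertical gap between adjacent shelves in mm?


A bookshelf. The clear shelf gap is 337 mm.

Two tall side panels with 6 horizontal boards between them — a bookshelf. The first two shelf undersides are at z = 0 and z = 359; with shelf thickness 22, the clear gap is 359 − 0 − 22 = 337 mm.


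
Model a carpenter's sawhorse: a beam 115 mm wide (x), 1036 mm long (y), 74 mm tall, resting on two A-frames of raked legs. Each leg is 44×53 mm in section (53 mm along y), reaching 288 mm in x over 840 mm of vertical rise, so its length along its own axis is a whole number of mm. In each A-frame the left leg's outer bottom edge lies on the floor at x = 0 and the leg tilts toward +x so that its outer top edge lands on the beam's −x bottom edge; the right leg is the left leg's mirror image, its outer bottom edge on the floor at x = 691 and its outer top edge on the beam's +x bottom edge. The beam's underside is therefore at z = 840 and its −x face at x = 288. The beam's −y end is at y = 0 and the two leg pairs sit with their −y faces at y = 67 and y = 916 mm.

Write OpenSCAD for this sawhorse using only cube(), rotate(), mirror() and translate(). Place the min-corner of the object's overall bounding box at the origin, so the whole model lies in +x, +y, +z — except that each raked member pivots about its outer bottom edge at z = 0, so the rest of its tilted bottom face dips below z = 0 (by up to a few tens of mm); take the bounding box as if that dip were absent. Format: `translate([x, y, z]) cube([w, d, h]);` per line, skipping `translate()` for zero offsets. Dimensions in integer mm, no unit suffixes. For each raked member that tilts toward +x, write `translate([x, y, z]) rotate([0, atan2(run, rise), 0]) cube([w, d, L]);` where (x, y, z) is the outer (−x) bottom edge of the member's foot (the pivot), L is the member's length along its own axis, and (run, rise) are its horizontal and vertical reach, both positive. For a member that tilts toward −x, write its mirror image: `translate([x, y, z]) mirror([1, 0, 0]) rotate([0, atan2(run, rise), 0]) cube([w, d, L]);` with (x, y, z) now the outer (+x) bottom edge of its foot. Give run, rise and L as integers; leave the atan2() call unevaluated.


translate([288, 0, 840]) cube([115, 1036, 74]);
translate([0, 67, 0]) rotate([0, atan2(288, 840), 0]) cube([44, 53, 888]);
translate([691, 67, 0]) mirror([1, 0, 0]) rotate([0, atan2(288, 840), 0]) cube([44, 53, 888]);
translate([0, 916, 0]) rotate([0, atan2(288, 840), 0]) cube([44, 53, 888]);
translate([691, 916, 0]) mirror([1, 0, 0]) rotate([0, atan2(288, 840), 0]) cube([44, 53, 888]);


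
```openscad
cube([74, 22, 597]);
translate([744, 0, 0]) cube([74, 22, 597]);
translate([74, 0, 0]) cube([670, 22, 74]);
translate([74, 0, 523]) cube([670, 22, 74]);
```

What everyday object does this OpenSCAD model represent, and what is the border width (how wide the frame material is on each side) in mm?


A picture frame. The border width is 74 mm.

Four thin pieces enclosing a rectangular opening — a picture frame. The two full-height stiles are 597 mm tall; the top rail sits at z = 523 and is 74 mm tall, so the border above the opening is 597 − 523 = 74 mm, matching the stile x-width.


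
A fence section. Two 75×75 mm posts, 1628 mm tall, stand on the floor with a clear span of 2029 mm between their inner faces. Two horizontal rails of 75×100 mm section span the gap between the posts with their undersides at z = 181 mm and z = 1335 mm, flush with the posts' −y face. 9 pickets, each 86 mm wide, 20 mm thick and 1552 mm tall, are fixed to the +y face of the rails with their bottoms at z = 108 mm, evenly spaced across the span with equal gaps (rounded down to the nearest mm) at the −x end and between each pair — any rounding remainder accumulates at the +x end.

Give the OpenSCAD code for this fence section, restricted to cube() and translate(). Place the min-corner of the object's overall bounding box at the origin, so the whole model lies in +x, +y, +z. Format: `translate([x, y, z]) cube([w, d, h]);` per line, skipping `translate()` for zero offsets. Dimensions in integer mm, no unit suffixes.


cube([75, 75, 1628]);
translate([2104, 0, 0]) cube([75, 75, 1628]);
translate([75, 0, 181]) cube([2029, 75, 100]);
translate([75, 0, 1335]) cube([2029, 75, 100]);
translate([200, 75, 108]) cube([86, 20, 1552]);
translate([411, 75, 108]) cube([86, 20, 1552]);
translate([622, 75, 108]) cube([86, 20, 1552]);
translate([833, 75, 108]) cube([86, 20, 1552]);
translate([1044, 75, 108]) cube([86, 20, 1552]);
translate([1255, 75, 108]) cube([86, 20, 1552]);
translate([1466, 75, 108]) cube([86, 20, 1552]);
translate([1677, 75, 108]) cube([86, 20, 1552]);
translate([1888, 75, 108]) cube([86, 20, 1552]);


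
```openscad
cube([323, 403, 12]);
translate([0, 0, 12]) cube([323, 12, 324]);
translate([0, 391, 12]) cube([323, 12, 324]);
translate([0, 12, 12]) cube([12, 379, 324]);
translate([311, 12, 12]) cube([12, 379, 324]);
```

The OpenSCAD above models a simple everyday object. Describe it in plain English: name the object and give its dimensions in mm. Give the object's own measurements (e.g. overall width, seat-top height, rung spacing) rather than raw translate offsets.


An open-topped rectangular box: outside dimensions 323×403×336 mm, with a uniform wall and base thickness of 12 mm. The base is a full 323×403 slab on the floor; four walls sit on top of the base. The front and back walls (the −y and +y sides) span the full width; the two side walls fit between them.


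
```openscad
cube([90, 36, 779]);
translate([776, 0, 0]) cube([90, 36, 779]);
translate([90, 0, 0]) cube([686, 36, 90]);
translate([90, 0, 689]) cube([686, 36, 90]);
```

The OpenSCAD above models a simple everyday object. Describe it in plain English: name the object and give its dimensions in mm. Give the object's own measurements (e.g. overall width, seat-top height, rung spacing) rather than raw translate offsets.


A rectangular picture frame lying in the x–z plane (depth along y). The opening is 686 mm wide (x) by 599 mm tall (z), surrounded by a border 90 mm wide on all four sides. The frame is 36 mm deep and is made of two full-height vertical stiles with two horizontal rails fitted between them.


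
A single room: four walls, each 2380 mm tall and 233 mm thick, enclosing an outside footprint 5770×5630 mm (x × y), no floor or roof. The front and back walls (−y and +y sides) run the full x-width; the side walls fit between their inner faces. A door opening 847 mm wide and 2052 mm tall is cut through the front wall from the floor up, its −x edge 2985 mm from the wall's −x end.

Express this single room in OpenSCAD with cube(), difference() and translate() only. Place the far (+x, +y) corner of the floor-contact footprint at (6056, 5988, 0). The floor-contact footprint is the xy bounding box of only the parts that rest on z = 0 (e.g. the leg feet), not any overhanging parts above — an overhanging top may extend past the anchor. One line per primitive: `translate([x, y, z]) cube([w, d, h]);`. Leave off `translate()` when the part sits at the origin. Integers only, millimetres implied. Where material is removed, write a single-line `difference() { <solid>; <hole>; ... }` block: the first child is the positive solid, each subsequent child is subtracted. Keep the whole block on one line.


difference() { translate([286, 358, 0]) cube([5770, 233, 2380]); translate([3271, 358, 0]) cube([847, 233, 2052]); }
translate([286, 5755, 0]) cube([5770, 233, 2380]);
translate([286, 591, 0]) cube([233, 5164, 2380]);
translate([5823, 591, 0]) cube([233, 5164, 2380]);


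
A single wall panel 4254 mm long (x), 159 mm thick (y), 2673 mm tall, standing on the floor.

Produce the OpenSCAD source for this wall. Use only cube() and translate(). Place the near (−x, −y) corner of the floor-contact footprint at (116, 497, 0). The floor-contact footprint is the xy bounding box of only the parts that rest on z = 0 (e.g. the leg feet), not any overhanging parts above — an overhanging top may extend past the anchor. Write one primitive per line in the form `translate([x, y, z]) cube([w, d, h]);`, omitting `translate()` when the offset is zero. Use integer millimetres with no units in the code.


translate([116, 497, 0]) cube([4254, 159, 2673]);


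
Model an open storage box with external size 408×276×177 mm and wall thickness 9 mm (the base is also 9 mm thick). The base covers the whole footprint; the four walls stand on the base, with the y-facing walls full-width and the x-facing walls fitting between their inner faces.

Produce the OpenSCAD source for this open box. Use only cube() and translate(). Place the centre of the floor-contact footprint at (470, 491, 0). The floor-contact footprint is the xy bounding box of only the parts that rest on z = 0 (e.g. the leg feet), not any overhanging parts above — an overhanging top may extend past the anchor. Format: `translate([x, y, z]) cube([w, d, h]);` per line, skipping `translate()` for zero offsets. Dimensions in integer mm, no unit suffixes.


translate([266, 353, 0]) cube([408, 276, 9]);
translate([266, 353, 9]) cube([408, 9, 168]);
translate([266, 620, 9]) cube([408, 9, 168]);
translate([266, 362, 9]) cube([9, 258, 168]);
translate([665, 362, 9]) cube([9, 258, 168]);


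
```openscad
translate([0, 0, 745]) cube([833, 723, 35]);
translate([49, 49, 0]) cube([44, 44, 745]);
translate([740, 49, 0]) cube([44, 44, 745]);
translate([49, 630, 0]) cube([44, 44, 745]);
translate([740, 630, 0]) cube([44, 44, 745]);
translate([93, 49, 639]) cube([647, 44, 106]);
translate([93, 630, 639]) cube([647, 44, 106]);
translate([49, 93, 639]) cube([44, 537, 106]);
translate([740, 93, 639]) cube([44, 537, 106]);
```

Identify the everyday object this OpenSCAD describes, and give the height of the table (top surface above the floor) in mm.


A table. The table height is 780 mm.

A 833×723×35 slab sits at z = 745 on four 44 mm square posts — a table. The top surface is at 745 + 35 = 780 mm.


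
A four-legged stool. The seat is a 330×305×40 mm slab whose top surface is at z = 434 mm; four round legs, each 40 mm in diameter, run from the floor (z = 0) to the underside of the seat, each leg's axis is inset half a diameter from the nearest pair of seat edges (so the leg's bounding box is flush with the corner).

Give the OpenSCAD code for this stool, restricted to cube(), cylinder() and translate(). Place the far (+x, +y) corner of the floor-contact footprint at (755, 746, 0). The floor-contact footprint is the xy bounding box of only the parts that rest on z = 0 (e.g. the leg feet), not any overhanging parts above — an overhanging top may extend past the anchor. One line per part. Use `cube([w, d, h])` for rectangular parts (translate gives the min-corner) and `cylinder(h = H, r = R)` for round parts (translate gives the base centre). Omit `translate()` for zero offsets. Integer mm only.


// leg_h = 434 - 40 = 394
translate([425, 441, 394]) cube([330, 305, 40]);
translate([445, 461, 0]) cylinder(h = 394, r = 20);
translate([735, 461, 0]) cylinder(h = 394, r = 20);
translate([445, 726, 0]) cylinder(h = 394, r = 20);
translate([735, 726, 0]) cylinder(h = 394, r = 20);


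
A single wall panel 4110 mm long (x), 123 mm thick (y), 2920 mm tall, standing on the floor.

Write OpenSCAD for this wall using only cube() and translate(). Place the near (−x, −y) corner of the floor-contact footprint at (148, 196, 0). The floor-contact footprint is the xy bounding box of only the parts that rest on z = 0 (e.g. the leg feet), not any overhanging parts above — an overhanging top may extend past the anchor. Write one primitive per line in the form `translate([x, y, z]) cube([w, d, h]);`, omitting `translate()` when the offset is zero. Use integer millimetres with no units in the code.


translate([148, 196, 0]) cube([4110, 123, 2920]);


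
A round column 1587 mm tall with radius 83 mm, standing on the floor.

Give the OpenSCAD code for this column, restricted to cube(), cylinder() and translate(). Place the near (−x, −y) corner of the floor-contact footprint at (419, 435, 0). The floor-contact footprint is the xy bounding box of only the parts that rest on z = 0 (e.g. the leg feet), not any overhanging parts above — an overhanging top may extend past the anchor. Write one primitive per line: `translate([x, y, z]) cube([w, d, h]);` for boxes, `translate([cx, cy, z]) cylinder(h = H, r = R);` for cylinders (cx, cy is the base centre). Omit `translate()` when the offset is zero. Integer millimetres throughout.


translate([502, 518, 0]) cylinder(h = 1587, r = 83);


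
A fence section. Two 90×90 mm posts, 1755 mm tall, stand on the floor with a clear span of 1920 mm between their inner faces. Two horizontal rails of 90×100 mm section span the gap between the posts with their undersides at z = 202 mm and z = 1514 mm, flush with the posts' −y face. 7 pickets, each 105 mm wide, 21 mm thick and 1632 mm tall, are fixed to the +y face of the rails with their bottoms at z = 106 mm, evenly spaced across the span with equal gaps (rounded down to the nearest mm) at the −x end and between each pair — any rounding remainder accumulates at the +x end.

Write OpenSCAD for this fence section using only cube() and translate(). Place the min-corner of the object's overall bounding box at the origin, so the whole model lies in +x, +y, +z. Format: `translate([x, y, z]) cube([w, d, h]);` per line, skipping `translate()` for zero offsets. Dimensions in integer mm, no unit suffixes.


cube([90, 90, 1755]);
translate([2010, 0, 0]) cube([90, 90, 1755]);
translate([90, 0, 202]) cube([1920, 90, 100]);
translate([90, 0, 1514]) cube([1920, 90, 100]);
translate([238, 90, 106]) cube([105, 21, 1632]);
translate([491, 90, 106]) cube([105, 21, 1632]);
translate([744, 90, 106]) cube([105, 21, 1632]);
translate([997, 90, 106]) cube([105, 21, 1632]);
translate([1250, 90, 106]) cube([105, 21, 1632]);
translate([1503, 90, 106]) cube([105, 21, 1632]);
translate([1756, 90, 106]) cube([105, 21, 1632]);


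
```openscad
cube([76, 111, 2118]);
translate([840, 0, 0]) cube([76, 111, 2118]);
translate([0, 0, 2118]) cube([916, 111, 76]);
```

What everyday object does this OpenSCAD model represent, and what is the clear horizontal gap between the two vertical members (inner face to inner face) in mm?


A door frame. The clear opening width is 764 mm.

Two 2118 mm tall posts with a header on top — a door frame. The left jamb is 76 mm wide at x = 0; the right jamb starts at x = 840. The clear opening is 840 − 76 = 764 mm.


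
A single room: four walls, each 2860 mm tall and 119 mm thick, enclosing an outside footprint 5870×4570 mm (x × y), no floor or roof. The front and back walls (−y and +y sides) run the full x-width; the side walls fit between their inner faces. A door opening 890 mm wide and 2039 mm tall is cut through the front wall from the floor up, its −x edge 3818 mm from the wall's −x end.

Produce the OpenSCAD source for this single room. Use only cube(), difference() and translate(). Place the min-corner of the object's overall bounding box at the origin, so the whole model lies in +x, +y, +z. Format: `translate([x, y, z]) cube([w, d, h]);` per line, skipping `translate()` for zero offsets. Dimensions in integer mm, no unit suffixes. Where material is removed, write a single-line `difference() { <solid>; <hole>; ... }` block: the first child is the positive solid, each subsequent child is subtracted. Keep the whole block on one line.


difference() { cube([5870, 119, 2860]); translate([3818, 0, 0]) cube([890, 119, 2039]); }
translate([0, 4451, 0]) cube([5870, 119, 2860]);
translate([0, 119, 0]) cube([119, 4332, 2860]);
translate([5751, 119, 0]) cube([119, 4332, 2860]);


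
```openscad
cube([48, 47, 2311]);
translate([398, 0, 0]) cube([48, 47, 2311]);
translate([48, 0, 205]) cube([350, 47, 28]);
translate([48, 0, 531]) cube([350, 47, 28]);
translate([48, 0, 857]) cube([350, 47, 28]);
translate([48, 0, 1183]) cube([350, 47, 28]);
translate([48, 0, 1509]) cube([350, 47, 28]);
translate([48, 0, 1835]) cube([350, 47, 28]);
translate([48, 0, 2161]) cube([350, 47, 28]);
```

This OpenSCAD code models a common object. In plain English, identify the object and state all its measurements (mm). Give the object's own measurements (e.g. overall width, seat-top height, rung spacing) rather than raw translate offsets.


A straight ladder. Two 48×47 mm vertical rails, 2311 mm tall, stand 446 mm apart (outside-to-outside) with their front faces coplanar on the −y side. 7 rungs, each 47 mm deep and 28 mm tall, span between the inner faces of the rails, front faces flush with the rails. The lowest rung's underside is at z = 205 mm and rungs are spaced 326 mm apart (underside to underside).


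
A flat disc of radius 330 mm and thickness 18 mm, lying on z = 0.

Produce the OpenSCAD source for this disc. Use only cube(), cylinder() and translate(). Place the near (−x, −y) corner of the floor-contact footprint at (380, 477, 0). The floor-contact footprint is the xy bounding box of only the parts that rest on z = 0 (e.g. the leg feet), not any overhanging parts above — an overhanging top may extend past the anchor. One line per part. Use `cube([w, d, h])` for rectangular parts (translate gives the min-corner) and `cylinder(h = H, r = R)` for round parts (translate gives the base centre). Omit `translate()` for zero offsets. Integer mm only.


translate([710, 807, 0]) cylinder(h = 18, r = 330);


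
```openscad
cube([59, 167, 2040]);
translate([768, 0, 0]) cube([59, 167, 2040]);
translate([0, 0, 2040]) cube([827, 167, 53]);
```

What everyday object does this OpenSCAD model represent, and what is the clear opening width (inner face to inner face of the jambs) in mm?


A door frame. The clear opening width is 709 mm.

Two 2040 mm tall posts with a header on top — a door frame. The left jamb is 59 mm wide at x = 0; the right jamb starts at x = 768. The clear opening is 768 − 59 = 709 mm.


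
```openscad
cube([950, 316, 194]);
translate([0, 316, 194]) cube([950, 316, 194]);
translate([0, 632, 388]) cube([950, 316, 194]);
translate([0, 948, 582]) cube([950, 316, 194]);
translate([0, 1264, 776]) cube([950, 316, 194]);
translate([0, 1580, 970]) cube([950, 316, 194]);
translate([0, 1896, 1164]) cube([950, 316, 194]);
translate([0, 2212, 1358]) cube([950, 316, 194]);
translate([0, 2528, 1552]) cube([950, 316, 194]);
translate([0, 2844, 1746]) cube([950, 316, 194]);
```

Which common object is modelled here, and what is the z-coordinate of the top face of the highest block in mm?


A staircase. The total rise is 1940 mm.

10 identical blocks, each offset up and back from the previous — a staircase. Each step is 194 mm tall and there are 10 of them, so the total rise is 10 × 194 = 1940 mm.


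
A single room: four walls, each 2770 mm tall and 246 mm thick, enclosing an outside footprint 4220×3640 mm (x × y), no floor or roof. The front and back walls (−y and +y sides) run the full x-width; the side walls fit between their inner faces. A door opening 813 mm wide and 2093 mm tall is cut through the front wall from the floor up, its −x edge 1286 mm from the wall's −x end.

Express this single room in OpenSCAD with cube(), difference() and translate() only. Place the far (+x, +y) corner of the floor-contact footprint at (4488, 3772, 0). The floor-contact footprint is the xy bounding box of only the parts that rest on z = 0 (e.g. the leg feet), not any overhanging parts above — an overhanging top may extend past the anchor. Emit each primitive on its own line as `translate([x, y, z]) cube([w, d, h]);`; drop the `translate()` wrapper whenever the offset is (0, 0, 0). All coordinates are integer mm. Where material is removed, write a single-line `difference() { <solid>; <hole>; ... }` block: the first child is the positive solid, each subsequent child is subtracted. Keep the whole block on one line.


difference() { translate([268, 132, 0]) cube([4220, 246, 2770]); translate([1554, 132, 0]) cube([813, 246, 2093]); }
translate([268, 3526, 0]) cube([4220, 246, 2770]);
translate([268, 378, 0]) cube([246, 3148, 2770]);
translate([4242, 378, 0]) cube([246, 3148, 2770]);
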